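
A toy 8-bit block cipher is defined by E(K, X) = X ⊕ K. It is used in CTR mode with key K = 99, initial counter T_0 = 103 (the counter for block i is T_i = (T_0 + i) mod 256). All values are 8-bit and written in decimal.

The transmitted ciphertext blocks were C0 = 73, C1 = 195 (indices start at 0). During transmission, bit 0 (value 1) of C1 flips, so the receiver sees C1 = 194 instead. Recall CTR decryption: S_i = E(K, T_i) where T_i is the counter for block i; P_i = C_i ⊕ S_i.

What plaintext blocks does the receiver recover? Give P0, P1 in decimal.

Only C1 changed, to 194. In CTR, a change in C_i flips the same bit in P_i only; the keystream is unaffected. Decrypting the received ciphertext:
P0: T = 103, S = E(K, T) = 4; 73 ⊕ 4 = 77.
P1: T = 104, S = E(K, T) = 11; 194 ⊕ 11 = 201.
Blocks that differ from the original plaintext: P1.

P0 = 77, P1 = 201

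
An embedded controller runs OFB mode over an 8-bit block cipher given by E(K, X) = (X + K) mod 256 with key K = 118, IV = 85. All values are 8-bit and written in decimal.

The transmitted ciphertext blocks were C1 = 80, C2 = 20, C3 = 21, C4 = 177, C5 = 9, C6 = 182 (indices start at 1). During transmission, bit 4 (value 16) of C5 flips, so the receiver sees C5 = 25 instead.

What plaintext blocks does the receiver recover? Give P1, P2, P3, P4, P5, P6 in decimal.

P1 = 155, P2 = 85, P3 = 162, P4 = 156, P5 = 186, P6 = 175

OFB decryption: S_i = E(K, S_{i−1}) with S_{0} = IV; P_i = C_i ⊕ S_i.
Only C5 changed, to 25. In OFB, a change in C_i flips the same bit in P_i only; the keystream is unaffected. Decrypting the received ciphertext:
P1: S = E(K, 85) = 203; 80 ⊕ 203 = 155.
P2: S = E(K, 203) = 65; 20 ⊕ 65 = 85.
P3: S = E(K, 65) = 183; 21 ⊕ 183 = 162.
P4: S = E(K, 183) = 45; 177 ⊕ 45 = 156.
P5: S = E(K, 45) = 163; 25 ⊕ 163 = 186.
P6: S = E(K, 163) = 25; 182 ⊕ 25 = 175.
Blocks that differ from the original plaintext: P5.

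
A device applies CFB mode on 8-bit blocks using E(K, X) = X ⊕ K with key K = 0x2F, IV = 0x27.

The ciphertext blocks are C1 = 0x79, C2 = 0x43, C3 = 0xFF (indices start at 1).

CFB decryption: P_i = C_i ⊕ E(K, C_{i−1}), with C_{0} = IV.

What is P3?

P3: E(K, 0x43) = 0x6C; 0xFF ⊕ 0x6C = 0x93.

P3 = 0x93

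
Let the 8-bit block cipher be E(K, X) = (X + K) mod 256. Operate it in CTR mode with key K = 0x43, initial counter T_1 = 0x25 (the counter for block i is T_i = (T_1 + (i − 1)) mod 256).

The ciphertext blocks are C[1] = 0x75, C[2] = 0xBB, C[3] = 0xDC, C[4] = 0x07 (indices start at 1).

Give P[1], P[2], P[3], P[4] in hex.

P[1] = 0x1D, P[2] = 0xD2, P[3] = 0xB6, P[4] = 0x6C

CTR decryption: S_i = E(K, T_i) where T_i is the counter for block i; P_i = C_i ⊕ S_i.
P[1]: T = 0x25, S = E(K, T) = 0x68; 0x75 ⊕ 0x68 = 0x1D.
P[2]: T = 0x26, S = E(K, T) = 0x69; 0xBB ⊕ 0x69 = 0xD2.
P[3]: T = 0x27, S = E(K, T) = 0x6A; 0xDC ⊕ 0x6A = 0xB6.
P[4]: T = 0x28, S = E(K, T) = 0x6B; 0x07 ⊕ 0x6B = 0x6C.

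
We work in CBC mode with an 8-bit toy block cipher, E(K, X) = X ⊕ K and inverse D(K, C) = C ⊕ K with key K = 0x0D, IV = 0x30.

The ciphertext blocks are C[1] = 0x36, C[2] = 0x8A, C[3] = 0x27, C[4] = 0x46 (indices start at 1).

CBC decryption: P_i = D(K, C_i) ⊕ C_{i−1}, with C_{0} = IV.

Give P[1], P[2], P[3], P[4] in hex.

P[1]: D(K, 0x36) = 0x3B; 0x3B ⊕ 0x30 = 0x0B.
P[2]: D(K, 0x8A) = 0x87; 0x87 ⊕ 0x36 = 0xB1.
P[3]: D(K, 0x27) = 0x2A; 0x2A ⊕ 0x8A = 0xA0.
P[4]: D(K, 0x46) = 0x4B; 0x4B ⊕ 0x27 = 0x6C.

P[1] = 0x0B, P[2] = 0xB1, P[3] = 0xA0, P[4] = 0x6C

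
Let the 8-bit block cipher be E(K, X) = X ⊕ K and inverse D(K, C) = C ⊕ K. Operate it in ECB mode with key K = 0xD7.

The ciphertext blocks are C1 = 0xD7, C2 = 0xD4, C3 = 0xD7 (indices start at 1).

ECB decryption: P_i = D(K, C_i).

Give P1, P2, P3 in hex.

P1: D(K, 0xD7) = 0x00.
P2: D(K, 0xD4) = 0x03.
P3: D(K, 0xD7) = 0x00.

P1 = 0x00, P2 = 0x03, P3 = 0x00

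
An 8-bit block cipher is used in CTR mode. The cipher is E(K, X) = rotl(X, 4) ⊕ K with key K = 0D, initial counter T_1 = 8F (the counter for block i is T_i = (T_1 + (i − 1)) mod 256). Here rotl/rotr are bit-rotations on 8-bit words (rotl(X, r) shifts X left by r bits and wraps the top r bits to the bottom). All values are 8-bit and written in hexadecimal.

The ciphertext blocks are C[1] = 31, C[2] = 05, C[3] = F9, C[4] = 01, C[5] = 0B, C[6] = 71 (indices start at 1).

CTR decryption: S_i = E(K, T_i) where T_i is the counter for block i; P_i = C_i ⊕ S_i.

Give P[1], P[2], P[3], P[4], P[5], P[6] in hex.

P[1]: T = 8F, S = E(K, T) = F5; 31 ⊕ F5 = C4.
P[2]: T = 90, S = E(K, T) = 04; 05 ⊕ 04 = 01.
P[3]: T = 91, S = E(K, T) = 14; F9 ⊕ 14 = ED.
P[4]: T = 92, S = E(K, T) = 24; 01 ⊕ 24 = 25.
P[5]: T = 93, S = E(K, T) = 34; 0B ⊕ 34 = 3F.
P[6]: T = 94, S = E(K, T) = 44; 71 ⊕ 44 = 35.

P[1] = C4, P[2] = 01, P[3] = ED, P[4] = 25, P[5] = 3F, P[6] = 35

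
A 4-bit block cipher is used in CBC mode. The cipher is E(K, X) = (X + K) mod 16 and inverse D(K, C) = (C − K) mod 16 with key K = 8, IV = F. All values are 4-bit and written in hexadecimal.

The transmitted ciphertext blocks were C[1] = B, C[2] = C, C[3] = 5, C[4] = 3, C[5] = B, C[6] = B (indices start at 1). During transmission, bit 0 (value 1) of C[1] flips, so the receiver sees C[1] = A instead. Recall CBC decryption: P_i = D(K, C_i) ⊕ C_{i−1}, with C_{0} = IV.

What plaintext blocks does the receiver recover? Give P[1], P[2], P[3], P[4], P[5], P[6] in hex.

Only C[1] changed, to A. In CBC, a change in C_i garbles P_i and flips the same bit in P_{i+1}. Decrypting the received ciphertext:
P[1]: D(K, A) = 2; 2 ⊕ F = D.
P[2]: D(K, C) = 4; 4 ⊕ A = E.
P[3]: D(K, 5) = D; D ⊕ C = 1.
P[4]: D(K, 3) = B; B ⊕ 5 = E.
P[5]: D(K, B) = 3; 3 ⊕ 3 = 0.
P[6]: D(K, B) = 3; 3 ⊕ B = 8.
Blocks that differ from the original plaintext: P[1], P[2].

P[1] = D, P[2] = E, P[3] = 1, P[4] = E, P[5] = 0, P[6] = 8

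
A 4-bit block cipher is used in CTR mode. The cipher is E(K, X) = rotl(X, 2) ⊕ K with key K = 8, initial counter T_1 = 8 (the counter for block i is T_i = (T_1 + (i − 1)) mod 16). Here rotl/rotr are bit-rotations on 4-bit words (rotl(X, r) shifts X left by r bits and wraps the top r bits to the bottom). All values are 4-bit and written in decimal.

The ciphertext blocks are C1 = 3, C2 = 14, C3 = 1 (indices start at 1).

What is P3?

CTR decryption: S_i = E(K, T_i) where T_i is the counter for block i; P_i = C_i ⊕ S_i.
P3: T = 10, S = E(K, T) = 2; 1 ⊕ 2 = 3.

P3 = 3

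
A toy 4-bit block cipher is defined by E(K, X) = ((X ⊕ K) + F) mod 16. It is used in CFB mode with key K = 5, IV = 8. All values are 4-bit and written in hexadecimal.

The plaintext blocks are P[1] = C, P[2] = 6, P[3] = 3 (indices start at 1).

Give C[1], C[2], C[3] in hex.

CFB encryption: C_i = P_i ⊕ E(K, C_{i−1}), with C_{0} = IV.
C[1]: E(K, 8) = C; C ⊕ C = 0.
C[2]: E(K, 0) = 4; 6 ⊕ 4 = 2.
C[3]: E(K, 2) = 6; 3 ⊕ 6 = 5.

C[1] = 0, C[2] = 2, C[3] = 5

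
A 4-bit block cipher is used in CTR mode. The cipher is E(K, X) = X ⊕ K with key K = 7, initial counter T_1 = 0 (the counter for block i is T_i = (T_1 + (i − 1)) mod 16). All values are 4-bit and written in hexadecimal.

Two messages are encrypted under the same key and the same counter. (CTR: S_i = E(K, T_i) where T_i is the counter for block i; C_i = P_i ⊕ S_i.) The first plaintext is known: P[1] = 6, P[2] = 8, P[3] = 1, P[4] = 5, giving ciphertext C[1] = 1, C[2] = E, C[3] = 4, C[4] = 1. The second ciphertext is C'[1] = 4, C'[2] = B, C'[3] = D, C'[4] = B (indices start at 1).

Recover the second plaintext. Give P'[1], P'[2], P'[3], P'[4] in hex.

P'[1] = 3, P'[2] = D, P'[3] = 8, P'[4] = F

In CTR with a reused counter, both messages share the same keystream S_i, so C_i ⊕ C'_i = P_i ⊕ P'_i and thus P'_i = P_i ⊕ C_i ⊕ C'_i.
P'[1]: 6 ⊕ 1 ⊕ 4 = 3.
P'[2]: 8 ⊕ E ⊕ B = D.
P'[3]: 1 ⊕ 4 ⊕ D = 8.
P'[4]: 5 ⊕ 1 ⊕ B = F.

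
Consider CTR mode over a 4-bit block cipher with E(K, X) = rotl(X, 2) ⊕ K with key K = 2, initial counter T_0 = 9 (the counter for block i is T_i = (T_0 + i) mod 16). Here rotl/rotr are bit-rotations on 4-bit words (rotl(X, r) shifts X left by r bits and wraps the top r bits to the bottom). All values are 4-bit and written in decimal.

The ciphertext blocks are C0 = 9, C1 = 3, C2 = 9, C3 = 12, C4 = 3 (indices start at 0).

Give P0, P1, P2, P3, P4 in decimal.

P0 = 13, P1 = 11, P2 = 5, P3 = 13, P4 = 6

CTR decryption: S_i = E(K, T_i) where T_i is the counter for block i; P_i = C_i ⊕ S_i.
P0: T = 9, S = E(K, T) = 4; 9 ⊕ 4 = 13.
P1: T = 10, S = E(K, T) = 8; 3 ⊕ 8 = 11.
P2: T = 11, S = E(K, T) = 12; 9 ⊕ 12 = 5.
P3: T = 12, S = E(K, T) = 1; 12 ⊕ 1 = 13.
P4: T = 13, S = E(K, T) = 5; 3 ⊕ 5 = 6.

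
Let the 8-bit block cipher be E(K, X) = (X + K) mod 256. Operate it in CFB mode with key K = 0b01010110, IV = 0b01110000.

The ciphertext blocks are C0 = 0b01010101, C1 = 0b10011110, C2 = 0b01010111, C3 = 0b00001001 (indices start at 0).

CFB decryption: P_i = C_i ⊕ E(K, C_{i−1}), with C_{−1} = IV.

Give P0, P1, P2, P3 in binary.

P0: E(K, 0b01110000) = 0b11000110; 0b01010101 ⊕ 0b11000110 = 0b10010011.
P1: E(K, 0b01010101) = 0b10101011; 0b10011110 ⊕ 0b10101011 = 0b00110101.
P2: E(K, 0b10011110) = 0b11110100; 0b01010111 ⊕ 0b11110100 = 0b10100011.
P3: E(K, 0b01010111) = 0b10101101; 0b00001001 ⊕ 0b10101101 = 0b10100100.

P0 = 0b10010011, P1 = 0b00110101, P2 = 0b10100011, P3 = 0b10100100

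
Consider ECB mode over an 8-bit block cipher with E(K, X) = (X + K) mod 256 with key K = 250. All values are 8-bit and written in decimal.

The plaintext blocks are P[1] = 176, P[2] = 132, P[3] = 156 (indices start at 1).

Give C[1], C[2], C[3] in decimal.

C[1] = 170, C[2] = 126, C[3] = 150

ECB encryption: C_i = E(K, P_i).
C[1]: E(K, 176) = 170.
C[2]: E(K, 132) = 126.
C[3]: E(K, 156) = 150.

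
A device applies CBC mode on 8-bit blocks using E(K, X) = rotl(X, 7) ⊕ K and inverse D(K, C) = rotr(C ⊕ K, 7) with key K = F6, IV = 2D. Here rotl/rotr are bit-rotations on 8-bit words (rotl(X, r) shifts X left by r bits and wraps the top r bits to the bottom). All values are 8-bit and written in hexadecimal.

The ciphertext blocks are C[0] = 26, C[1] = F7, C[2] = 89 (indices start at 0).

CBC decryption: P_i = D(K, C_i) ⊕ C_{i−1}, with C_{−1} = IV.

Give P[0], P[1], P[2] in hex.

P[0]: D(K, 26) = A1; A1 ⊕ 2D = 8C.
P[1]: D(K, F7) = 02; 02 ⊕ 26 = 24.
P[2]: D(K, 89) = FE; FE ⊕ F7 = 09.

P[0] = 8C, P[1] = 24, P[2] = 09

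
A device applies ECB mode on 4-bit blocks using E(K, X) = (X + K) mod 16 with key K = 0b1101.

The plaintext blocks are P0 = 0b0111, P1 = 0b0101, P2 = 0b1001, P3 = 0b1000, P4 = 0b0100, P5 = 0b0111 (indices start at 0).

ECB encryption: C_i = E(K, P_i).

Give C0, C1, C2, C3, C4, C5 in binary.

C0 = 0b0100, C1 = 0b0010, C2 = 0b0110, C3 = 0b0101, C4 = 0b0001, C5 = 0b0100

C0: E(K, 0b0111) = 0b0100.
C1: E(K, 0b0101) = 0b0010.
C2: E(K, 0b1001) = 0b0110.
C3: E(K, 0b1000) = 0b0101.
C4: E(K, 0b0100) = 0b0001.
C5: E(K, 0b0111) = 0b0100.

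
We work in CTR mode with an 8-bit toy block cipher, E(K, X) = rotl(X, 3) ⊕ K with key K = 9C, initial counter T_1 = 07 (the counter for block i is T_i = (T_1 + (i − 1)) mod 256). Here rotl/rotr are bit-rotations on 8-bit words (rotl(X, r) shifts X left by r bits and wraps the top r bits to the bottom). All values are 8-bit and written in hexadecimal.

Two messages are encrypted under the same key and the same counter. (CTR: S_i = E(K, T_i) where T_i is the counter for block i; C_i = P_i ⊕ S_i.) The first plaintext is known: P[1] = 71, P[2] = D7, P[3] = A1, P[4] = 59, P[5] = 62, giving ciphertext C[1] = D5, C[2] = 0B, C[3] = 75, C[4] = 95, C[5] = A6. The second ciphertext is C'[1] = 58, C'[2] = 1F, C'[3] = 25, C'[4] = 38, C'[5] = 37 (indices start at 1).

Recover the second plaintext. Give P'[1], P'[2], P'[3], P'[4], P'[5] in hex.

In CTR with a reused counter, both messages share the same keystream S_i, so C_i ⊕ C'_i = P_i ⊕ P'_i and thus P'_i = P_i ⊕ C_i ⊕ C'_i.
P'[1]: 71 ⊕ D5 ⊕ 58 = FC.
P'[2]: D7 ⊕ 0B ⊕ 1F = C3.
P'[3]: A1 ⊕ 75 ⊕ 25 = F1.
P'[4]: 59 ⊕ 95 ⊕ 38 = F4.
P'[5]: 62 ⊕ A6 ⊕ 37 = F3.

P'[1] = FC, P'[2] = C3, P'[3] = F1, P'[4] = F4, P'[5] = F3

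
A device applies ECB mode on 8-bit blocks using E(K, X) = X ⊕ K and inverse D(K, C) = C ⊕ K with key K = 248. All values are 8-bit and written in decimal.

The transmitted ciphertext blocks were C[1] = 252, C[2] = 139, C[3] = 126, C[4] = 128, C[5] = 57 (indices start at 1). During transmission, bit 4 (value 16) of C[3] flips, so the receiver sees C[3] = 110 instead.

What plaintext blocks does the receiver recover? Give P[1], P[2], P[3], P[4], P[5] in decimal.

ECB decryption: P_i = D(K, C_i).
Only C[3] changed, to 110. In ECB, a change in C_i affects only P_i. Decrypting the received ciphertext:
P[1]: D(K, 252) = 4.
P[2]: D(K, 139) = 115.
P[3]: D(K, 110) = 150.
P[4]: D(K, 128) = 120.
P[5]: D(K, 57) = 193.
Blocks that differ from the original plaintext: P[3].

P[1] = 4, P[2] = 115, P[3] = 150, P[4] = 120, P[5] = 193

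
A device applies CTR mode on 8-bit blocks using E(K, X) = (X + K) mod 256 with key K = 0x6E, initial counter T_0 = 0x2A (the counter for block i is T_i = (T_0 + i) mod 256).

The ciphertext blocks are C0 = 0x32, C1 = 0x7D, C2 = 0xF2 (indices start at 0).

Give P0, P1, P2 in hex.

P0 = 0xAA, P1 = 0xE4, P2 = 0x68

CTR decryption: S_i = E(K, T_i) where T_i is the counter for block i; P_i = C_i ⊕ S_i.
P0: T = 0x2A, S = E(K, T) = 0x98; 0x32 ⊕ 0x98 = 0xAA.
P1: T = 0x2B, S = E(K, T) = 0x99; 0x7D ⊕ 0x99 = 0xE4.
P2: T = 0x2C, S = E(K, T) = 0x9A; 0xF2 ⊕ 0x9A = 0x68.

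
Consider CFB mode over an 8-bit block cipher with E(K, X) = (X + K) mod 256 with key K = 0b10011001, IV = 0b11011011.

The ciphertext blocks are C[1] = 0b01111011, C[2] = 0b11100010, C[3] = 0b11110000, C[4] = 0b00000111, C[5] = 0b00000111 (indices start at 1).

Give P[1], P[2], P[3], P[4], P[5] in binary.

CFB decryption: P_i = C_i ⊕ E(K, C_{i−1}), with C_{0} = IV.
P[1]: E(K, 0b11011011) = 0b01110100; 0b01111011 ⊕ 0b01110100 = 0b00001111.
P[2]: E(K, 0b01111011) = 0b00010100; 0b11100010 ⊕ 0b00010100 = 0b11110110.
P[3]: E(K, 0b11100010) = 0b01111011; 0b11110000 ⊕ 0b01111011 = 0b10001011.
P[4]: E(K, 0b11110000) = 0b10001001; 0b00000111 ⊕ 0b10001001 = 0b10001110.
P[5]: E(K, 0b00000111) = 0b10100000; 0b00000111 ⊕ 0b10100000 = 0b10100111.

P[1] = 0b00001111, P[2] = 0b11110110, P[3] = 0b10001011, P[4] = 0b10001110, P[5] = 0b10100111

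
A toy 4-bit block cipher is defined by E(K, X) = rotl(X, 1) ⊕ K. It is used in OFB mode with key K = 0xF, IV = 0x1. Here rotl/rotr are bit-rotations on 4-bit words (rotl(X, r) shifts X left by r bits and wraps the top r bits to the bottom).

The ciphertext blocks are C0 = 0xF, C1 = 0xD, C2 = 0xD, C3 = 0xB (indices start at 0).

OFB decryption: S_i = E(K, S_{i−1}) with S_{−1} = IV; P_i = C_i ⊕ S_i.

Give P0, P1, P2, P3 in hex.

P0: S = E(K, 0x1) = 0xD; 0xF ⊕ 0xD = 0x2.
P1: S = E(K, 0xD) = 0x4; 0xD ⊕ 0x4 = 0x9.
P2: S = E(K, 0x4) = 0x7; 0xD ⊕ 0x7 = 0xA.
P3: S = E(K, 0x7) = 0x1; 0xB ⊕ 0x1 = 0xA.

P0 = 0x2, P1 = 0x9, P2 = 0xA, P3 = 0xA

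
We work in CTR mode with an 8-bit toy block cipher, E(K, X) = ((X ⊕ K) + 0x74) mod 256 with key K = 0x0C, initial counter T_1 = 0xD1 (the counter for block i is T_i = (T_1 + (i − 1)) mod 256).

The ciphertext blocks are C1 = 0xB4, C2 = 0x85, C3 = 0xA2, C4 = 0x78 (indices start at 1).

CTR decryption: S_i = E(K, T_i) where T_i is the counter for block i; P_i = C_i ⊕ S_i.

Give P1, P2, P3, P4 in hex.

P1 = 0xE5, P2 = 0xD7, P3 = 0xF1, P4 = 0x34

P1: T = 0xD1, S = E(K, T) = 0x51; 0xB4 ⊕ 0x51 = 0xE5.
P2: T = 0xD2, S = E(K, T) = 0x52; 0x85 ⊕ 0x52 = 0xD7.
P3: T = 0xD3, S = E(K, T) = 0x53; 0xA2 ⊕ 0x53 = 0xF1.
P4: T = 0xD4, S = E(K, T) = 0x4C; 0x78 ⊕ 0x4C = 0x34.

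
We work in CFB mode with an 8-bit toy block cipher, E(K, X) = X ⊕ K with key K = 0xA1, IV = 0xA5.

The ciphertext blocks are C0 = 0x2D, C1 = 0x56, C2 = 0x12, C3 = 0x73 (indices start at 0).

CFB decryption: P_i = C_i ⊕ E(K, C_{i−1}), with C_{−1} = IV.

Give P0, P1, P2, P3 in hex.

P0: E(K, 0xA5) = 0x04; 0x2D ⊕ 0x04 = 0x29.
P1: E(K, 0x2D) = 0x8C; 0x56 ⊕ 0x8C = 0xDA.
P2: E(K, 0x56) = 0xF7; 0x12 ⊕ 0xF7 = 0xE5.
P3: E(K, 0x12) = 0xB3; 0x73 ⊕ 0xB3 = 0xC0.

P0 = 0x29, P1 = 0xDA, P2 = 0xE5, P3 = 0xC0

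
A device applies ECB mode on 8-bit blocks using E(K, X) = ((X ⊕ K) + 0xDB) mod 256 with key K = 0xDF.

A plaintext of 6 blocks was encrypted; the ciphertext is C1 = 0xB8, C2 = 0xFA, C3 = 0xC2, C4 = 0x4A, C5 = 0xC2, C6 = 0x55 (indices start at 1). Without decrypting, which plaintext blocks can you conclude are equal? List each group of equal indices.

P3 = P5

ECB encrypts each block independently with the same key, so equal ciphertext blocks imply equal plaintext blocks.
C3 = C5 = 0xC2, so P3 = P5.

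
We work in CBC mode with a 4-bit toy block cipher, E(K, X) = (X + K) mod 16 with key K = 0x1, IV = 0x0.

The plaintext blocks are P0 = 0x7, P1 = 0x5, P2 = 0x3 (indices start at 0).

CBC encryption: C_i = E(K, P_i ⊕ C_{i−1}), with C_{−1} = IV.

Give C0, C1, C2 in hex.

C0: P0 ⊕ 0x0 = 0x7; E(K, 0x7) = 0x8.
C1: P1 ⊕ 0x8 = 0xD; E(K, 0xD) = 0xE.
C2: P2 ⊕ 0xE = 0xD; E(K, 0xD) = 0xE.

C0 = 0x8, C1 = 0xE, C2 = 0xE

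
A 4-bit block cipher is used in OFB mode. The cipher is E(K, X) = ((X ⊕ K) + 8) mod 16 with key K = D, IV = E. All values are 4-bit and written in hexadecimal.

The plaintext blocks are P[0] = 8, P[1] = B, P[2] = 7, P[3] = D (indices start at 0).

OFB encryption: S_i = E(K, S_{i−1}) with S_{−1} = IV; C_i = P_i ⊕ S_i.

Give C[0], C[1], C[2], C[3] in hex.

C[0]: S = E(K, E) = B; 8 ⊕ B = 3.
C[1]: S = E(K, B) = E; B ⊕ E = 5.
C[2]: S = E(K, E) = B; 7 ⊕ B = C.
C[3]: S = E(K, B) = E; D ⊕ E = 3.

C[0] = 3, C[1] = 5, C[2] = C, C[3] = 3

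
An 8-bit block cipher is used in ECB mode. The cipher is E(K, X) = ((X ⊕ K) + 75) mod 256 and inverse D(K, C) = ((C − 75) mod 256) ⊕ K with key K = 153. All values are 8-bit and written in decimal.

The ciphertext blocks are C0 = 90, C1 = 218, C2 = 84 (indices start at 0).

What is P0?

ECB decryption: P_i = D(K, C_i).
P0: D(K, 90) = 150.

P0 = 150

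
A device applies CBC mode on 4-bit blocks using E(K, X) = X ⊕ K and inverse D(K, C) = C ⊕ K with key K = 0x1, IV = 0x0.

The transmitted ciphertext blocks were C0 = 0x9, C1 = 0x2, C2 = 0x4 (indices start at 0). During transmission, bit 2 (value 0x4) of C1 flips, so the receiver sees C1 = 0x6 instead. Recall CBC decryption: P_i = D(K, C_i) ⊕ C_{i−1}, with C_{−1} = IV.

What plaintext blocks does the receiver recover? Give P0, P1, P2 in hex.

Only C1 changed, to 0x6. In CBC, a change in C_i garbles P_i and flips the same bit in P_{i+1}. Decrypting the received ciphertext:
P0: D(K, 0x9) = 0x8; 0x8 ⊕ 0x0 = 0x8.
P1: D(K, 0x6) = 0x7; 0x7 ⊕ 0x9 = 0xE.
P2: D(K, 0x4) = 0x5; 0x5 ⊕ 0x6 = 0x3.
Blocks that differ from the original plaintext: P1, P2.

P0 = 0x8, P1 = 0xE, P2 = 0x3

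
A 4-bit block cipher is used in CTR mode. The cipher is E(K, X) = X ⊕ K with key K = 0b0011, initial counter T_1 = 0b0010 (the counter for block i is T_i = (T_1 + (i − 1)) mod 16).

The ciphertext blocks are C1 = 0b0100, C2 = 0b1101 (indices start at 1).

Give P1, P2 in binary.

P1 = 0b0101, P2 = 0b1101

CTR decryption: S_i = E(K, T_i) where T_i is the counter for block i; P_i = C_i ⊕ S_i.
P1: T = 0b0010, S = E(K, T) = 0b0001; 0b0100 ⊕ 0b0001 = 0b0101.
P2: T = 0b0011, S = E(K, T) = 0b0000; 0b1101 ⊕ 0b0000 = 0b1101.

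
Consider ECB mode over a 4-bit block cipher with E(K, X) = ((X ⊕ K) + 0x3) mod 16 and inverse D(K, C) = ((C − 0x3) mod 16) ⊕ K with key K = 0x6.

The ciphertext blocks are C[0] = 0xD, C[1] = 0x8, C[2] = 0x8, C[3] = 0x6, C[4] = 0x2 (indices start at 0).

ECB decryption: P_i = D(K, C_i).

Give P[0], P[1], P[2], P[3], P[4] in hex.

P[0]: D(K, 0xD) = 0xC.
P[1]: D(K, 0x8) = 0x3.
P[2]: D(K, 0x8) = 0x3.
P[3]: D(K, 0x6) = 0x5.
P[4]: D(K, 0x2) = 0x9.

P[0] = 0xC, P[1] = 0x3, P[2] = 0x3, P[3] = 0x5, P[4] = 0x9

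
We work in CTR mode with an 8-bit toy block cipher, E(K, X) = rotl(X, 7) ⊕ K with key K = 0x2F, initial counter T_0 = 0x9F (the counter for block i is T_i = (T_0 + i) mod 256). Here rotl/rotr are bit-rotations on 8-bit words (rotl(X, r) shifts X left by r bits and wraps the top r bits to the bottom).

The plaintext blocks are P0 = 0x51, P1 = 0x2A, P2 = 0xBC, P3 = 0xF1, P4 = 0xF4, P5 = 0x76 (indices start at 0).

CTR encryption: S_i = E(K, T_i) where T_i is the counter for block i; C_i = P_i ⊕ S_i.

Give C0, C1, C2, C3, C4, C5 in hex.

C0: T = 0x9F, S = E(K, T) = 0xE0; 0x51 ⊕ 0xE0 = 0xB1.
C1: T = 0xA0, S = E(K, T) = 0x7F; 0x2A ⊕ 0x7F = 0x55.
C2: T = 0xA1, S = E(K, T) = 0xFF; 0xBC ⊕ 0xFF = 0x43.
C3: T = 0xA2, S = E(K, T) = 0x7E; 0xF1 ⊕ 0x7E = 0x8F.
C4: T = 0xA3, S = E(K, T) = 0xFE; 0xF4 ⊕ 0xFE = 0x0A.
C5: T = 0xA4, S = E(K, T) = 0x7D; 0x76 ⊕ 0x7D = 0x0B.

C0 = 0xB1, C1 = 0x55, C2 = 0x43, C3 = 0x8F, C4 = 0x0A, C5 = 0x0B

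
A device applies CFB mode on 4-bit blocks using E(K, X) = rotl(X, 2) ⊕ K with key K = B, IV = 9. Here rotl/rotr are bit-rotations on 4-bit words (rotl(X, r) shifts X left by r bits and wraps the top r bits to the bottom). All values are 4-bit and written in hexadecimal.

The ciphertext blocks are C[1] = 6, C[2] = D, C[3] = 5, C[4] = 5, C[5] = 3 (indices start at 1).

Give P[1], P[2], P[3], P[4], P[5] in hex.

P[1] = B, P[2] = F, P[3] = 9, P[4] = B, P[5] = D

CFB decryption: P_i = C_i ⊕ E(K, C_{i−1}), with C_{0} = IV.
P[1]: E(K, 9) = D; 6 ⊕ D = B.
P[2]: E(K, 6) = 2; D ⊕ 2 = F.
P[3]: E(K, D) = C; 5 ⊕ C = 9.
P[4]: E(K, 5) = E; 5 ⊕ E = B.
P[5]: E(K, 5) = E; 3 ⊕ E = D.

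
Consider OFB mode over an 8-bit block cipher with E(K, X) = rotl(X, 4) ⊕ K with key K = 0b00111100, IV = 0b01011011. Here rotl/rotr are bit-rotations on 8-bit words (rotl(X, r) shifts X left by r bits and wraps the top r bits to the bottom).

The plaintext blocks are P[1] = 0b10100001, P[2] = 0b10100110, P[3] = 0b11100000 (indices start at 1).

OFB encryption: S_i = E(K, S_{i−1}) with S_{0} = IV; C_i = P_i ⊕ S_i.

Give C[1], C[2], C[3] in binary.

C[1]: S = E(K, 0b01011011) = 0b10001001; 0b10100001 ⊕ 0b10001001 = 0b00101000.
C[2]: S = E(K, 0b10001001) = 0b10100100; 0b10100110 ⊕ 0b10100100 = 0b00000010.
C[3]: S = E(K, 0b10100100) = 0b01110110; 0b11100000 ⊕ 0b01110110 = 0b10010110.

C[1] = 0b00101000, C[2] = 0b00000010, C[3] = 0b10010110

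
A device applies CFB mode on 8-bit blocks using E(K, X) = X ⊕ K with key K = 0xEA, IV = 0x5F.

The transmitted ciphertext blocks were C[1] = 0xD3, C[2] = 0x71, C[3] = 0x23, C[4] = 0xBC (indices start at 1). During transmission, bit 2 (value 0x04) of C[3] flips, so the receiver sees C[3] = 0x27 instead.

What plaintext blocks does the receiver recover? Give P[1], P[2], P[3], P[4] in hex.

CFB decryption: P_i = C_i ⊕ E(K, C_{i−1}), with C_{0} = IV.
Only C[3] changed, to 0x27. In CFB, a change in C_i flips the same bit in P_i and garbles P_{i+1}. Decrypting the received ciphertext:
P[1]: E(K, 0x5F) = 0xB5; 0xD3 ⊕ 0xB5 = 0x66.
P[2]: E(K, 0xD3) = 0x39; 0x71 ⊕ 0x39 = 0x48.
P[3]: E(K, 0x71) = 0x9B; 0x27 ⊕ 0x9B = 0xBC.
P[4]: E(K, 0x27) = 0xCD; 0xBC ⊕ 0xCD = 0x71.
Blocks that differ from the original plaintext: P[3], P[4].

P[1] = 0x66, P[2] = 0x48, P[3] = 0xBC, P[4] = 0x71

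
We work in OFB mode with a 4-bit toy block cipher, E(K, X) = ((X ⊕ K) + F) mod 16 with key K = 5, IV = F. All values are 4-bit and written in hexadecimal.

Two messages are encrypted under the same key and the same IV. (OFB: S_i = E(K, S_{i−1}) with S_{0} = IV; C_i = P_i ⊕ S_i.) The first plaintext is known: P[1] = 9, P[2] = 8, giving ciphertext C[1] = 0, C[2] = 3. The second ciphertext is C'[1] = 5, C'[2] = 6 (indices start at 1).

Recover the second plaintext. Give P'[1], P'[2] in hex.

P'[1] = C, P'[2] = D

In OFB with a reused IV, both messages share the same keystream S_i, so C_i ⊕ C'_i = P_i ⊕ P'_i and thus P'_i = P_i ⊕ C_i ⊕ C'_i.
P'[1]: 9 ⊕ 0 ⊕ 5 = C.
P'[2]: 8 ⊕ 3 ⊕ 6 = D.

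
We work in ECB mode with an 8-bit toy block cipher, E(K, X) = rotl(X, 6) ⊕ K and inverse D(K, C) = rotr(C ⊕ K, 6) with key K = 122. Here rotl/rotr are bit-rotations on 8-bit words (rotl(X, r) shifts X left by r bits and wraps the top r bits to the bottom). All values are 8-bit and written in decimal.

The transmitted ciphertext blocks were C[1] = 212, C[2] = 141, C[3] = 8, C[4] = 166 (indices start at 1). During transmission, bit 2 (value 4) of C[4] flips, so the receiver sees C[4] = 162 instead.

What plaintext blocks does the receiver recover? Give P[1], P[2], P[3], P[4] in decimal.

ECB decryption: P_i = D(K, C_i).
Only C[4] changed, to 162. In ECB, a change in C_i affects only P_i. Decrypting the received ciphertext:
P[1]: D(K, 212) = 186.
P[2]: D(K, 141) = 223.
P[3]: D(K, 8) = 201.
P[4]: D(K, 162) = 99.
Blocks that differ from the original plaintext: P[4].

P[1] = 186, P[2] = 223, P[3] = 201, P[4] = 99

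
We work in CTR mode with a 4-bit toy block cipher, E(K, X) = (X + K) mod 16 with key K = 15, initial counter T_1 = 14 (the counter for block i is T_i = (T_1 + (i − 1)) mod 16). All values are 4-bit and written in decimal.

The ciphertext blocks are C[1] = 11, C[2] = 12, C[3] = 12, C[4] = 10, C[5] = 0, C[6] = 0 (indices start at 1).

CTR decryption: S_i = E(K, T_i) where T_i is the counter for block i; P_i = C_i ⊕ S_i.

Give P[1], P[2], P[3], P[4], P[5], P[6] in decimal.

P[1] = 6, P[2] = 2, P[3] = 3, P[4] = 10, P[5] = 1, P[6] = 2

P[1]: T = 14, S = E(K, T) = 13; 11 ⊕ 13 = 6.
P[2]: T = 15, S = E(K, T) = 14; 12 ⊕ 14 = 2.
P[3]: T = 0, S = E(K, T) = 15; 12 ⊕ 15 = 3.
P[4]: T = 1, S = E(K, T) = 0; 10 ⊕ 0 = 10.
P[5]: T = 2, S = E(K, T) = 1; 0 ⊕ 1 = 1.
P[6]: T = 3, S = E(K, T) = 2; 0 ⊕ 2 = 2.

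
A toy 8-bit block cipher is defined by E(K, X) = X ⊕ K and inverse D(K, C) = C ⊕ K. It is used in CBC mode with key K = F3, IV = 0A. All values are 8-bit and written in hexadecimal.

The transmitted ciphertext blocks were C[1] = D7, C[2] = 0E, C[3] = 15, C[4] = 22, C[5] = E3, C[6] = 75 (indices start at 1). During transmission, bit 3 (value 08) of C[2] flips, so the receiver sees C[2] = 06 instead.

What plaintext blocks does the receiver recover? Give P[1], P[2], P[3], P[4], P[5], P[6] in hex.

P[1] = 2E, P[2] = 22, P[3] = E0, P[4] = C4, P[5] = 32, P[6] = 65

CBC decryption: P_i = D(K, C_i) ⊕ C_{i−1}, with C_{0} = IV.
Only C[2] changed, to 06. In CBC, a change in C_i garbles P_i and flips the same bit in P_{i+1}. Decrypting the received ciphertext:
P[1]: D(K, D7) = 24; 24 ⊕ 0A = 2E.
P[2]: D(K, 06) = F5; F5 ⊕ D7 = 22.
P[3]: D(K, 15) = E6; E6 ⊕ 06 = E0.
P[4]: D(K, 22) = D1; D1 ⊕ 15 = C4.
P[5]: D(K, E3) = 10; 10 ⊕ 22 = 32.
P[6]: D(K, 75) = 86; 86 ⊕ E3 = 65.
Blocks that differ from the original plaintext: P[2], P[3].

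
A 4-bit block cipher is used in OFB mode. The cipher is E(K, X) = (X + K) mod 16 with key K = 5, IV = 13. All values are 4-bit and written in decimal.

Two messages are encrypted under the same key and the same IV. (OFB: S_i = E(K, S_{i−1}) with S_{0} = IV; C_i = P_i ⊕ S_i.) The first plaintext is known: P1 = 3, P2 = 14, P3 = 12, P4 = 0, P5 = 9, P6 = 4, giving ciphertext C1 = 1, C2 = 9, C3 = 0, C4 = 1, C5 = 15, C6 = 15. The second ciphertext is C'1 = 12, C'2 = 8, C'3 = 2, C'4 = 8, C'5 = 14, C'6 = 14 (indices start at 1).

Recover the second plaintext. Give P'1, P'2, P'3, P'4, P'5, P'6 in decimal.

P'1 = 14, P'2 = 15, P'3 = 14, P'4 = 9, P'5 = 8, P'6 = 5

In OFB with a reused IV, both messages share the same keystream S_i, so C_i ⊕ C'_i = P_i ⊕ P'_i and thus P'_i = P_i ⊕ C_i ⊕ C'_i.
P'1: 3 ⊕ 1 ⊕ 12 = 14.
P'2: 14 ⊕ 9 ⊕ 8 = 15.
P'3: 12 ⊕ 0 ⊕ 2 = 14.
P'4: 0 ⊕ 1 ⊕ 8 = 9.
P'5: 9 ⊕ 15 ⊕ 14 = 8.
P'6: 4 ⊕ 15 ⊕ 14 = 5.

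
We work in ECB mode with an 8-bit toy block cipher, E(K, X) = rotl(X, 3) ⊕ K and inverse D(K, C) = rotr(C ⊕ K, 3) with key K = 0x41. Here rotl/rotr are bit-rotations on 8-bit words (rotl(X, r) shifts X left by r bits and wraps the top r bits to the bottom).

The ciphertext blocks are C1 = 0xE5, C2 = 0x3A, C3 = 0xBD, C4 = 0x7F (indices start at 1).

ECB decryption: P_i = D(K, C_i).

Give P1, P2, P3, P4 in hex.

P1: D(K, 0xE5) = 0x94.
P2: D(K, 0x3A) = 0x6F.
P3: D(K, 0xBD) = 0x9F.
P4: D(K, 0x7F) = 0xC7.

P1 = 0x94, P2 = 0x6F, P3 = 0x9F, P4 = 0xC7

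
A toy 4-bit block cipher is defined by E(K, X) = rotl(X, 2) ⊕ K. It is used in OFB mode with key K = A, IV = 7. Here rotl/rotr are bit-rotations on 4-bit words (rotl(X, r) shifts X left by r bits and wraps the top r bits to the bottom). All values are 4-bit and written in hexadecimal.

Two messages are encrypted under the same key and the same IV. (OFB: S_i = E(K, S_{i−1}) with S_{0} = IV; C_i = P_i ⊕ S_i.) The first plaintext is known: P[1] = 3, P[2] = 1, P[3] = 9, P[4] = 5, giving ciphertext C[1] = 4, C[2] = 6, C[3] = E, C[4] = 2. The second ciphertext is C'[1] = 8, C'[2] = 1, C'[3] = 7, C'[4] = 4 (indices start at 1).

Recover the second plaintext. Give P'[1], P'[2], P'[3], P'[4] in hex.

In OFB with a reused IV, both messages share the same keystream S_i, so C_i ⊕ C'_i = P_i ⊕ P'_i and thus P'_i = P_i ⊕ C_i ⊕ C'_i.
P'[1]: 3 ⊕ 4 ⊕ 8 = F.
P'[2]: 1 ⊕ 6 ⊕ 1 = 6.
P'[3]: 9 ⊕ E ⊕ 7 = 0.
P'[4]: 5 ⊕ 2 ⊕ 4 = 3.

P'[1] = F, P'[2] = 6, P'[3] = 0, P'[4] = 3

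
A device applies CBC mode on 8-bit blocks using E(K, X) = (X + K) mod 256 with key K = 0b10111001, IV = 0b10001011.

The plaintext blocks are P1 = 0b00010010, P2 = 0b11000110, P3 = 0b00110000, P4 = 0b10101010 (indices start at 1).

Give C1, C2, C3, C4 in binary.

CBC encryption: C_i = E(K, P_i ⊕ C_{i−1}), with C_{0} = IV.
C1: P1 ⊕ 0b10001011 = 0b10011001; E(K, 0b10011001) = 0b01010010.
C2: P2 ⊕ 0b01010010 = 0b10010100; E(K, 0b10010100) = 0b01001101.
C3: P3 ⊕ 0b01001101 = 0b01111101; E(K, 0b01111101) = 0b00110110.
C4: P4 ⊕ 0b00110110 = 0b10011100; E(K, 0b10011100) = 0b01010101.

C1 = 0b01010010, C2 = 0b01001101, C3 = 0b00110110, C4 = 0b01010101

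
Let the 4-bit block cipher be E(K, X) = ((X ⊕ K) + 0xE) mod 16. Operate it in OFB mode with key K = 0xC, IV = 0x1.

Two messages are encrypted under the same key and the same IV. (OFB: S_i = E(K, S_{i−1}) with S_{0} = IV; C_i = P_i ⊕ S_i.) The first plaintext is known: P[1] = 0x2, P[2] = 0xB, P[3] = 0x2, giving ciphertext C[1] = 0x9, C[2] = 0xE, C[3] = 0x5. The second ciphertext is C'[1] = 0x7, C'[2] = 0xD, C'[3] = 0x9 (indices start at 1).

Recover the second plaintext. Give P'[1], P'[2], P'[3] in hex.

P'[1] = 0xC, P'[2] = 0x8, P'[3] = 0xE

In OFB with a reused IV, both messages share the same keystream S_i, so C_i ⊕ C'_i = P_i ⊕ P'_i and thus P'_i = P_i ⊕ C_i ⊕ C'_i.
P'[1]: 0x2 ⊕ 0x9 ⊕ 0x7 = 0xC.
P'[2]: 0xB ⊕ 0xE ⊕ 0xD = 0x8.
P'[3]: 0x2 ⊕ 0x5 ⊕ 0x9 = 0xE.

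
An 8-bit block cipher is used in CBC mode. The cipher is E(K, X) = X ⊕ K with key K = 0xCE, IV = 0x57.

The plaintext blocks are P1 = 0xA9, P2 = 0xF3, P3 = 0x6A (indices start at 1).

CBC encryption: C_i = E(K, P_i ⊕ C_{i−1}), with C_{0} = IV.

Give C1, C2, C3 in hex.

C1 = 0x30, C2 = 0x0D, C3 = 0xA9

C1: P1 ⊕ 0x57 = 0xFE; E(K, 0xFE) = 0x30.
C2: P2 ⊕ 0x30 = 0xC3; E(K, 0xC3) = 0x0D.
C3: P3 ⊕ 0x0D = 0x67; E(K, 0x67) = 0xA9.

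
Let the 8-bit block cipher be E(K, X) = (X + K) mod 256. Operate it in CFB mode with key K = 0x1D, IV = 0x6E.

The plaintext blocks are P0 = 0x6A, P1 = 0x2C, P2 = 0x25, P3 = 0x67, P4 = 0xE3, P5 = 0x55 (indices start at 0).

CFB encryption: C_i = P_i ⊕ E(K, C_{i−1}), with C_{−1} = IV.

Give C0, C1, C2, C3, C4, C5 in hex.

C0 = 0xE1, C1 = 0xD2, C2 = 0xCA, C3 = 0x80, C4 = 0x7E, C5 = 0xCE

C0: E(K, 0x6E) = 0x8B; 0x6A ⊕ 0x8B = 0xE1.
C1: E(K, 0xE1) = 0xFE; 0x2C ⊕ 0xFE = 0xD2.
C2: E(K, 0xD2) = 0xEF; 0x25 ⊕ 0xEF = 0xCA.
C3: E(K, 0xCA) = 0xE7; 0x67 ⊕ 0xE7 = 0x80.
C4: E(K, 0x80) = 0x9D; 0xE3 ⊕ 0x9D = 0x7E.
C5: E(K, 0x7E) = 0x9B; 0x55 ⊕ 0x9B = 0xCE.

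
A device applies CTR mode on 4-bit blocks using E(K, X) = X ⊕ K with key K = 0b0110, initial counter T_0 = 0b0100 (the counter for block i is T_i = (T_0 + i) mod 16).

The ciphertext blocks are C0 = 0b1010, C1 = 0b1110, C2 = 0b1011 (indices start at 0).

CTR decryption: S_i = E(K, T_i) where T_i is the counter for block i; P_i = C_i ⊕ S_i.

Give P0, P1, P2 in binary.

P0 = 0b1000, P1 = 0b1101, P2 = 0b1011

P0: T = 0b0100, S = E(K, T) = 0b0010; 0b1010 ⊕ 0b0010 = 0b1000.
P1: T = 0b0101, S = E(K, T) = 0b0011; 0b1110 ⊕ 0b0011 = 0b1101.
P2: T = 0b0110, S = E(K, T) = 0b0000; 0b1011 ⊕ 0b0000 = 0b1011.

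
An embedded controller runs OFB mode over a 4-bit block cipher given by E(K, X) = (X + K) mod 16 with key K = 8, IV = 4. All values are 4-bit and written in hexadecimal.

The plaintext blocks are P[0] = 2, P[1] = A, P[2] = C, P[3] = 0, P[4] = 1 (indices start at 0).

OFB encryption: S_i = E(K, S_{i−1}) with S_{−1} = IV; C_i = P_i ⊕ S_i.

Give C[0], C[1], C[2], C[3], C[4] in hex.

C[0] = E, C[1] = E, C[2] = 0, C[3] = 4, C[4] = D

C[0]: S = E(K, 4) = C; 2 ⊕ C = E.
C[1]: S = E(K, C) = 4; A ⊕ 4 = E.
C[2]: S = E(K, 4) = C; C ⊕ C = 0.
C[3]: S = E(K, C) = 4; 0 ⊕ 4 = 4.
C[4]: S = E(K, 4) = C; 1 ⊕ C = D.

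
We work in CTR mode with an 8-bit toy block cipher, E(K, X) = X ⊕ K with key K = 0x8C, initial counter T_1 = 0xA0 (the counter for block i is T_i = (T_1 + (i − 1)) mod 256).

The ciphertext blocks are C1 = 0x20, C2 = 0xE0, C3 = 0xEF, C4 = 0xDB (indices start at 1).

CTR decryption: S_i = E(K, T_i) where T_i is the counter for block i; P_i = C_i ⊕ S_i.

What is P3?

P3 = 0xC1

P3: T = 0xA2, S = E(K, T) = 0x2E; 0xEF ⊕ 0x2E = 0xC1.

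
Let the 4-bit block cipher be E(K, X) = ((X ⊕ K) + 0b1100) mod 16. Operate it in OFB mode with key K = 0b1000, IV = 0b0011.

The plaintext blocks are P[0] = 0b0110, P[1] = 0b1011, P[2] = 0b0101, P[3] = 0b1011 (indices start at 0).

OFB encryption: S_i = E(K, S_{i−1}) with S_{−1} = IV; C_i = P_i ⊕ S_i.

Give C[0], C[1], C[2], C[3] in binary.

C[0] = 0b0001, C[1] = 0b0000, C[2] = 0b1010, C[3] = 0b1000

C[0]: S = E(K, 0b0011) = 0b0111; 0b0110 ⊕ 0b0111 = 0b0001.
C[1]: S = E(K, 0b0111) = 0b1011; 0b1011 ⊕ 0b1011 = 0b0000.
C[2]: S = E(K, 0b1011) = 0b1111; 0b0101 ⊕ 0b1111 = 0b1010.
C[3]: S = E(K, 0b1111) = 0b0011; 0b1011 ⊕ 0b0011 = 0b1000.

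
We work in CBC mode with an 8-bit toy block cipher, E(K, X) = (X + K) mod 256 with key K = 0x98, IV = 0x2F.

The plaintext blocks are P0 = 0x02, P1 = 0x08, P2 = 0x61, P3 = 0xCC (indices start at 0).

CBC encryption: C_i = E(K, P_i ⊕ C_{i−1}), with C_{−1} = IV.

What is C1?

C0: P0 ⊕ 0x2F = 0x2D; E(K, 0x2D) = 0xC5.
C1: P1 ⊕ 0xC5 = 0xCD; E(K, 0xCD) = 0x65.

C1 = 0x65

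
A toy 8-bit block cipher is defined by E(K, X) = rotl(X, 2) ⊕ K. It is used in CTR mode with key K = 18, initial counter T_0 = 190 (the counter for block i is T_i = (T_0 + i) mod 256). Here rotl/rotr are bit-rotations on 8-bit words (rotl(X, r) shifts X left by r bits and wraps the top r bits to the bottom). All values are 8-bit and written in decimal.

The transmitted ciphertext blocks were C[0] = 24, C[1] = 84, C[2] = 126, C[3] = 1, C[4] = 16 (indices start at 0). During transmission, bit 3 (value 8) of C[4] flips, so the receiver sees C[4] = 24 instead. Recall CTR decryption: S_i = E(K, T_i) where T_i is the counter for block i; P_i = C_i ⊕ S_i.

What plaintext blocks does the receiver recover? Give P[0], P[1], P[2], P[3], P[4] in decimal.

P[0] = 240, P[1] = 184, P[2] = 111, P[3] = 20, P[4] = 1

Only C[4] changed, to 24. In CTR, a change in C_i flips the same bit in P_i only; the keystream is unaffected. Decrypting the received ciphertext:
P[0]: T = 190, S = E(K, T) = 232; 24 ⊕ 232 = 240.
P[1]: T = 191, S = E(K, T) = 236; 84 ⊕ 236 = 184.
P[2]: T = 192, S = E(K, T) = 17; 126 ⊕ 17 = 111.
P[3]: T = 193, S = E(K, T) = 21; 1 ⊕ 21 = 20.
P[4]: T = 194, S = E(K, T) = 25; 24 ⊕ 25 = 1.
Blocks that differ from the original plaintext: P[4].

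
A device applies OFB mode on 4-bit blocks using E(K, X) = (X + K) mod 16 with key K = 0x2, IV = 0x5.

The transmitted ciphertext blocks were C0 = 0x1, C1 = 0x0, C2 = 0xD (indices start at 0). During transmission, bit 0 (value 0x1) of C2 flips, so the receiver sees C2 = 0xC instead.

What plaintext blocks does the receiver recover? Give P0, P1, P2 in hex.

OFB decryption: S_i = E(K, S_{i−1}) with S_{−1} = IV; P_i = C_i ⊕ S_i.
Only C2 changed, to 0xC. In OFB, a change in C_i flips the same bit in P_i only; the keystream is unaffected. Decrypting the received ciphertext:
P0: S = E(K, 0x5) = 0x7; 0x1 ⊕ 0x7 = 0x6.
P1: S = E(K, 0x7) = 0x9; 0x0 ⊕ 0x9 = 0x9.
P2: S = E(K, 0x9) = 0xB; 0xC ⊕ 0xB = 0x7.
Blocks that differ from the original plaintext: P2.

P0 = 0x6, P1 = 0x9, P2 = 0x7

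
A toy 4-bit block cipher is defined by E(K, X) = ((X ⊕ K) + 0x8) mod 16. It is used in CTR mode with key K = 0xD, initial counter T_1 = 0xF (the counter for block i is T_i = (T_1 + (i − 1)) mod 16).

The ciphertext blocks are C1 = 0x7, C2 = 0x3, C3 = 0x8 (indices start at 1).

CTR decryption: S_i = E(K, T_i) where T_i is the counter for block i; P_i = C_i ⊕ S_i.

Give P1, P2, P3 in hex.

P1 = 0xD, P2 = 0x6, P3 = 0xC

P1: T = 0xF, S = E(K, T) = 0xA; 0x7 ⊕ 0xA = 0xD.
P2: T = 0x0, S = E(K, T) = 0x5; 0x3 ⊕ 0x5 = 0x6.
P3: T = 0x1, S = E(K, T) = 0x4; 0x8 ⊕ 0x4 = 0xC.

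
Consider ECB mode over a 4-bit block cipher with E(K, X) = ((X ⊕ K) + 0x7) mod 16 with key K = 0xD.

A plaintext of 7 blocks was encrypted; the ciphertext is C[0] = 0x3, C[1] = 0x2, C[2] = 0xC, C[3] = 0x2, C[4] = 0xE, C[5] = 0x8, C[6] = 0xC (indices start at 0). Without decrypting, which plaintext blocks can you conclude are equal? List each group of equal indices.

P[1] = P[3]; P[2] = P[6]

ECB encrypts each block independently with the same key, so equal ciphertext blocks imply equal plaintext blocks.
C[1] = C[3] = 0x2, so P[1] = P[3].
C[2] = C[6] = 0xC, so P[2] = P[6].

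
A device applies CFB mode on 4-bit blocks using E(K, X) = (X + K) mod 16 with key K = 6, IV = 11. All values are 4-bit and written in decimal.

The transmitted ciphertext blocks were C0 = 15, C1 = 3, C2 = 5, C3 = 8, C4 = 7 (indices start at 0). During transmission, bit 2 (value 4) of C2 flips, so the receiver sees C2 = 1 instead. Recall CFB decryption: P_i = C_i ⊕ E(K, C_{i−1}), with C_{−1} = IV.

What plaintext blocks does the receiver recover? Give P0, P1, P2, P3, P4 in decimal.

Only C2 changed, to 1. In CFB, a change in C_i flips the same bit in P_i and garbles P_{i+1}. Decrypting the received ciphertext:
P0: E(K, 11) = 1; 15 ⊕ 1 = 14.
P1: E(K, 15) = 5; 3 ⊕ 5 = 6.
P2: E(K, 3) = 9; 1 ⊕ 9 = 8.
P3: E(K, 1) = 7; 8 ⊕ 7 = 15.
P4: E(K, 8) = 14; 7 ⊕ 14 = 9.
Blocks that differ from the original plaintext: P2, P3.

P0 = 14, P1 = 6, P2 = 8, P3 = 15, P4 = 9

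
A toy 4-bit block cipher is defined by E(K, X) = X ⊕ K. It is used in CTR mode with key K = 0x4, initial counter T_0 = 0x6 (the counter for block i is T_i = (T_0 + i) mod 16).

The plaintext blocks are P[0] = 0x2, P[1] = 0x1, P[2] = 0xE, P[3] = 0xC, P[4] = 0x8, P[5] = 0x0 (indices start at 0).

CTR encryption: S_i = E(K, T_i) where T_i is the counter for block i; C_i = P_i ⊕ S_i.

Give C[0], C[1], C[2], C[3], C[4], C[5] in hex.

C[0]: T = 0x6, S = E(K, T) = 0x2; 0x2 ⊕ 0x2 = 0x0.
C[1]: T = 0x7, S = E(K, T) = 0x3; 0x1 ⊕ 0x3 = 0x2.
C[2]: T = 0x8, S = E(K, T) = 0xC; 0xE ⊕ 0xC = 0x2.
C[3]: T = 0x9, S = E(K, T) = 0xD; 0xC ⊕ 0xD = 0x1.
C[4]: T = 0xA, S = E(K, T) = 0xE; 0x8 ⊕ 0xE = 0x6.
C[5]: T = 0xB, S = E(K, T) = 0xF; 0x0 ⊕ 0xF = 0xF.

C[0] = 0x0, C[1] = 0x2, C[2] = 0x2, C[3] = 0x1, C[4] = 0x6, C[5] = 0xF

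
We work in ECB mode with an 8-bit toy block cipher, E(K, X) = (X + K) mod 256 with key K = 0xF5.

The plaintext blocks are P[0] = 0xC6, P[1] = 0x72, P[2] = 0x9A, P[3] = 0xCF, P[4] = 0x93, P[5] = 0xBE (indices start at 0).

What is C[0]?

ECB encryption: C_i = E(K, P_i).
C[0]: E(K, 0xC6) = 0xBB.

C[0] = 0xBB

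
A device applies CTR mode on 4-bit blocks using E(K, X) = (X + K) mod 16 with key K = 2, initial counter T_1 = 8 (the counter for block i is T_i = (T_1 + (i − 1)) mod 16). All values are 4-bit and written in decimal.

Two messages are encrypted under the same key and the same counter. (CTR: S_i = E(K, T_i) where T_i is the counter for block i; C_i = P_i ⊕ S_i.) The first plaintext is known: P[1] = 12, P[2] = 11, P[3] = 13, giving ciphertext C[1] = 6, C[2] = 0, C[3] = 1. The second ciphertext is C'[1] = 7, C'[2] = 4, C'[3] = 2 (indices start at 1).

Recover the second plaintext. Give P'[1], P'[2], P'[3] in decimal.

P'[1] = 13, P'[2] = 15, P'[3] = 14

In CTR with a reused counter, both messages share the same keystream S_i, so C_i ⊕ C'_i = P_i ⊕ P'_i and thus P'_i = P_i ⊕ C_i ⊕ C'_i.
P'[1]: 12 ⊕ 6 ⊕ 7 = 13.
P'[2]: 11 ⊕ 0 ⊕ 4 = 15.
P'[3]: 13 ⊕ 1 ⊕ 2 = 14.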